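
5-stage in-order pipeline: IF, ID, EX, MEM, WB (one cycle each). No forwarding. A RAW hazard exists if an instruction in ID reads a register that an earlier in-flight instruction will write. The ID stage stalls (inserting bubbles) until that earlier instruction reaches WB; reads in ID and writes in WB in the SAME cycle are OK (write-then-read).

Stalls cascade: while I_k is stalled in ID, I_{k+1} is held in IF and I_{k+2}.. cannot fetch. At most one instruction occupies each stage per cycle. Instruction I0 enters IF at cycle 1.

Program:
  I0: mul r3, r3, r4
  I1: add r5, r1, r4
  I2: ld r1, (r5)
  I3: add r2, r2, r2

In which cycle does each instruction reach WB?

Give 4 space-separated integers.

Answer: 5 6 9 10

Derivation:
I0 mul r3 <- r3,r4: IF@1 ID@2 stall=0 (-) EX@3 MEM@4 WB@5
I1 add r5 <- r1,r4: IF@2 ID@3 stall=0 (-) EX@4 MEM@5 WB@6
I2 ld r1 <- r5: IF@3 ID@4 stall=2 (RAW on I1.r5 (WB@6)) EX@7 MEM@8 WB@9
I3 add r2 <- r2,r2: IF@4 ID@7 stall=0 (-) EX@8 MEM@9 WB@10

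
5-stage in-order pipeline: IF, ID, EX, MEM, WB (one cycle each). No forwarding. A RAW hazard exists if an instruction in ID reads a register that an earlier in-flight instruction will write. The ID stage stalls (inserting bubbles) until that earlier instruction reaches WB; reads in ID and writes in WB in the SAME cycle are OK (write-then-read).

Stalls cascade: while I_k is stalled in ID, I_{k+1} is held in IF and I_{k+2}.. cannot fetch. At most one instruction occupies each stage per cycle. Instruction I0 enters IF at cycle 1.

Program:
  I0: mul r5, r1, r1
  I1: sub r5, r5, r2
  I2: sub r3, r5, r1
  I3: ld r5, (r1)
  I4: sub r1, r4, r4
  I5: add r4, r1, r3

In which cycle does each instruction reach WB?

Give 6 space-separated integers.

I0 mul r5 <- r1,r1: IF@1 ID@2 stall=0 (-) EX@3 MEM@4 WB@5
I1 sub r5 <- r5,r2: IF@2 ID@3 stall=2 (RAW on I0.r5 (WB@5)) EX@6 MEM@7 WB@8
I2 sub r3 <- r5,r1: IF@3 ID@6 stall=2 (RAW on I1.r5 (WB@8)) EX@9 MEM@10 WB@11
I3 ld r5 <- r1: IF@6 ID@9 stall=0 (-) EX@10 MEM@11 WB@12
I4 sub r1 <- r4,r4: IF@9 ID@10 stall=0 (-) EX@11 MEM@12 WB@13
I5 add r4 <- r1,r3: IF@10 ID@11 stall=2 (RAW on I4.r1 (WB@13)) EX@14 MEM@15 WB@16

Answer: 5 8 11 12 13 16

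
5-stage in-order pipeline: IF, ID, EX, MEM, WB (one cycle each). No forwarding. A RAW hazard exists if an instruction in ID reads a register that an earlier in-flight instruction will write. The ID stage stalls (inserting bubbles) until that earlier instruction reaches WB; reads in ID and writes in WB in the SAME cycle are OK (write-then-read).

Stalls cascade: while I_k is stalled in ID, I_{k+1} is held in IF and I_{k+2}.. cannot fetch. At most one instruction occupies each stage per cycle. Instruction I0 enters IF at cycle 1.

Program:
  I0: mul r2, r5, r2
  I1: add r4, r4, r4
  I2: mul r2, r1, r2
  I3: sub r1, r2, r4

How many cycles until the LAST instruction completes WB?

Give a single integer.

Answer: 11

Derivation:
I0 mul r2 <- r5,r2: IF@1 ID@2 stall=0 (-) EX@3 MEM@4 WB@5
I1 add r4 <- r4,r4: IF@2 ID@3 stall=0 (-) EX@4 MEM@5 WB@6
I2 mul r2 <- r1,r2: IF@3 ID@4 stall=1 (RAW on I0.r2 (WB@5)) EX@6 MEM@7 WB@8
I3 sub r1 <- r2,r4: IF@4 ID@6 stall=2 (RAW on I2.r2 (WB@8)) EX@9 MEM@10 WB@11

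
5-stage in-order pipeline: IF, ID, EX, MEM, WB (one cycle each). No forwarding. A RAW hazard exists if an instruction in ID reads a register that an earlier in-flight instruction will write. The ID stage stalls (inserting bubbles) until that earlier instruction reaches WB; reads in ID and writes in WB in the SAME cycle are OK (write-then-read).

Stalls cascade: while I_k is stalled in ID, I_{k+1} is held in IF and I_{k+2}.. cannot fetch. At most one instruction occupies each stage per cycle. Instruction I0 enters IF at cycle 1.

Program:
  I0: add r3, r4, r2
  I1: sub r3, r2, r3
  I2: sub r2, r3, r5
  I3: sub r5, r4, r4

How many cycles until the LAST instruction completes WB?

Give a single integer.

Answer: 12

Derivation:
I0 add r3 <- r4,r2: IF@1 ID@2 stall=0 (-) EX@3 MEM@4 WB@5
I1 sub r3 <- r2,r3: IF@2 ID@3 stall=2 (RAW on I0.r3 (WB@5)) EX@6 MEM@7 WB@8
I2 sub r2 <- r3,r5: IF@3 ID@6 stall=2 (RAW on I1.r3 (WB@8)) EX@9 MEM@10 WB@11
I3 sub r5 <- r4,r4: IF@6 ID@9 stall=0 (-) EX@10 MEM@11 WB@12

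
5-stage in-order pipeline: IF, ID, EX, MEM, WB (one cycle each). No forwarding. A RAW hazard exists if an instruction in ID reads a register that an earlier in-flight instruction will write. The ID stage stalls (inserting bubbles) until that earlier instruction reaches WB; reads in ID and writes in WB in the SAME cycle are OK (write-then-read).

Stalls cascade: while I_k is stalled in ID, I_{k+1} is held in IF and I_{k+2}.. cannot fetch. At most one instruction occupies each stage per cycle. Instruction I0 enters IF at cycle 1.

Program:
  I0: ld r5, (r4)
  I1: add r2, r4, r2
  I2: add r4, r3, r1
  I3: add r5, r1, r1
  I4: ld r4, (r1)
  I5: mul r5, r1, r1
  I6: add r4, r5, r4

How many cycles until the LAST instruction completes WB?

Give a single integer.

Answer: 13

Derivation:
I0 ld r5 <- r4: IF@1 ID@2 stall=0 (-) EX@3 MEM@4 WB@5
I1 add r2 <- r4,r2: IF@2 ID@3 stall=0 (-) EX@4 MEM@5 WB@6
I2 add r4 <- r3,r1: IF@3 ID@4 stall=0 (-) EX@5 MEM@6 WB@7
I3 add r5 <- r1,r1: IF@4 ID@5 stall=0 (-) EX@6 MEM@7 WB@8
I4 ld r4 <- r1: IF@5 ID@6 stall=0 (-) EX@7 MEM@8 WB@9
I5 mul r5 <- r1,r1: IF@6 ID@7 stall=0 (-) EX@8 MEM@9 WB@10
I6 add r4 <- r5,r4: IF@7 ID@8 stall=2 (RAW on I5.r5 (WB@10)) EX@11 MEM@12 WB@13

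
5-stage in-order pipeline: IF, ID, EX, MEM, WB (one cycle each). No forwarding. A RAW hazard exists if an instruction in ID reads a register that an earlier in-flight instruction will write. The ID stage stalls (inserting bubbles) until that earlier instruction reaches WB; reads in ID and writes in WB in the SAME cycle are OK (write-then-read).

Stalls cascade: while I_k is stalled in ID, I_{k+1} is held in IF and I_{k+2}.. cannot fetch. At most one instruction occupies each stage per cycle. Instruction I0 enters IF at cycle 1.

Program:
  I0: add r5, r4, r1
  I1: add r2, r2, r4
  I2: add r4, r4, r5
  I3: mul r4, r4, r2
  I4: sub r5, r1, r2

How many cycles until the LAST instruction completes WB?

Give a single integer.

I0 add r5 <- r4,r1: IF@1 ID@2 stall=0 (-) EX@3 MEM@4 WB@5
I1 add r2 <- r2,r4: IF@2 ID@3 stall=0 (-) EX@4 MEM@5 WB@6
I2 add r4 <- r4,r5: IF@3 ID@4 stall=1 (RAW on I0.r5 (WB@5)) EX@6 MEM@7 WB@8
I3 mul r4 <- r4,r2: IF@4 ID@6 stall=2 (RAW on I2.r4 (WB@8)) EX@9 MEM@10 WB@11
I4 sub r5 <- r1,r2: IF@6 ID@9 stall=0 (-) EX@10 MEM@11 WB@12

Answer: 12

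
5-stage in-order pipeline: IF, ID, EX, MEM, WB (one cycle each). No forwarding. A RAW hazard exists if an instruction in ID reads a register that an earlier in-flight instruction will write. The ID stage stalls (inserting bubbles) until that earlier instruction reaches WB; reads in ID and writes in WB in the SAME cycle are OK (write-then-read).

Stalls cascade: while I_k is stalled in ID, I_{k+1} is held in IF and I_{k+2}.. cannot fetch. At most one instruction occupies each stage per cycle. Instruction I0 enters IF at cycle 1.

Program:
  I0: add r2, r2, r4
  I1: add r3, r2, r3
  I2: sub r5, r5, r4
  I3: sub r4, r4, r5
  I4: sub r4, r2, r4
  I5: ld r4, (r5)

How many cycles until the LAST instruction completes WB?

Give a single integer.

Answer: 16

Derivation:
I0 add r2 <- r2,r4: IF@1 ID@2 stall=0 (-) EX@3 MEM@4 WB@5
I1 add r3 <- r2,r3: IF@2 ID@3 stall=2 (RAW on I0.r2 (WB@5)) EX@6 MEM@7 WB@8
I2 sub r5 <- r5,r4: IF@3 ID@6 stall=0 (-) EX@7 MEM@8 WB@9
I3 sub r4 <- r4,r5: IF@6 ID@7 stall=2 (RAW on I2.r5 (WB@9)) EX@10 MEM@11 WB@12
I4 sub r4 <- r2,r4: IF@7 ID@10 stall=2 (RAW on I3.r4 (WB@12)) EX@13 MEM@14 WB@15
I5 ld r4 <- r5: IF@10 ID@13 stall=0 (-) EX@14 MEM@15 WB@16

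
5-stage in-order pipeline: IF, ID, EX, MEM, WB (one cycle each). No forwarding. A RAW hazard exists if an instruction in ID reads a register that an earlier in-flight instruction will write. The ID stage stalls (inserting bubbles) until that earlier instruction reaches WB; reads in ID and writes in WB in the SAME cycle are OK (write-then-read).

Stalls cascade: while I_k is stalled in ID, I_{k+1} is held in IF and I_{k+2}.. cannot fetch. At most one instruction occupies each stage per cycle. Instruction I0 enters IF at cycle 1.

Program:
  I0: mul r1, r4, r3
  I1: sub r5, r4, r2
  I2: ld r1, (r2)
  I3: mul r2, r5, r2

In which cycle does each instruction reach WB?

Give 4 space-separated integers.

I0 mul r1 <- r4,r3: IF@1 ID@2 stall=0 (-) EX@3 MEM@4 WB@5
I1 sub r5 <- r4,r2: IF@2 ID@3 stall=0 (-) EX@4 MEM@5 WB@6
I2 ld r1 <- r2: IF@3 ID@4 stall=0 (-) EX@5 MEM@6 WB@7
I3 mul r2 <- r5,r2: IF@4 ID@5 stall=1 (RAW on I1.r5 (WB@6)) EX@7 MEM@8 WB@9

Answer: 5 6 7 9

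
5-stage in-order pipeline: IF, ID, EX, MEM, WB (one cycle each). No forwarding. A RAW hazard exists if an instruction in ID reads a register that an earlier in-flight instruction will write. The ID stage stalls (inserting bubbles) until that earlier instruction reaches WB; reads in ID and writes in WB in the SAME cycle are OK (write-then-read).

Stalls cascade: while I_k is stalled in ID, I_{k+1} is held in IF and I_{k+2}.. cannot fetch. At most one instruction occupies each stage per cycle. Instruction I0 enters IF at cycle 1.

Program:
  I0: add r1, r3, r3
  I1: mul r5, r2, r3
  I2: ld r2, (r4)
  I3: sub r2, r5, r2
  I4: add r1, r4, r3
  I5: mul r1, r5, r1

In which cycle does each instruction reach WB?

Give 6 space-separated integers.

Answer: 5 6 7 10 11 14

Derivation:
I0 add r1 <- r3,r3: IF@1 ID@2 stall=0 (-) EX@3 MEM@4 WB@5
I1 mul r5 <- r2,r3: IF@2 ID@3 stall=0 (-) EX@4 MEM@5 WB@6
I2 ld r2 <- r4: IF@3 ID@4 stall=0 (-) EX@5 MEM@6 WB@7
I3 sub r2 <- r5,r2: IF@4 ID@5 stall=2 (RAW on I2.r2 (WB@7)) EX@8 MEM@9 WB@10
I4 add r1 <- r4,r3: IF@5 ID@8 stall=0 (-) EX@9 MEM@10 WB@11
I5 mul r1 <- r5,r1: IF@8 ID@9 stall=2 (RAW on I4.r1 (WB@11)) EX@12 MEM@13 WB@14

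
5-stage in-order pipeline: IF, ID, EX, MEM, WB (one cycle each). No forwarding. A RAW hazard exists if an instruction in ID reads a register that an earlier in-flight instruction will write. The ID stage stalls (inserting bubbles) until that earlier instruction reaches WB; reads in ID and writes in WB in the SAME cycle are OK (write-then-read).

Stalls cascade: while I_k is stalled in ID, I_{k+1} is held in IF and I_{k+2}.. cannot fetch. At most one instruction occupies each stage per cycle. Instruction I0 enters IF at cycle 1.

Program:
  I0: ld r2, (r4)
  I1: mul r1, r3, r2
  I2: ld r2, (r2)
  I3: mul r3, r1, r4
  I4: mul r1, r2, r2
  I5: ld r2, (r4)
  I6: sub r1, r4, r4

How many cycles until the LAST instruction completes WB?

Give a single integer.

Answer: 14

Derivation:
I0 ld r2 <- r4: IF@1 ID@2 stall=0 (-) EX@3 MEM@4 WB@5
I1 mul r1 <- r3,r2: IF@2 ID@3 stall=2 (RAW on I0.r2 (WB@5)) EX@6 MEM@7 WB@8
I2 ld r2 <- r2: IF@3 ID@6 stall=0 (-) EX@7 MEM@8 WB@9
I3 mul r3 <- r1,r4: IF@6 ID@7 stall=1 (RAW on I1.r1 (WB@8)) EX@9 MEM@10 WB@11
I4 mul r1 <- r2,r2: IF@7 ID@9 stall=0 (-) EX@10 MEM@11 WB@12
I5 ld r2 <- r4: IF@9 ID@10 stall=0 (-) EX@11 MEM@12 WB@13
I6 sub r1 <- r4,r4: IF@10 ID@11 stall=0 (-) EX@12 MEM@13 WB@14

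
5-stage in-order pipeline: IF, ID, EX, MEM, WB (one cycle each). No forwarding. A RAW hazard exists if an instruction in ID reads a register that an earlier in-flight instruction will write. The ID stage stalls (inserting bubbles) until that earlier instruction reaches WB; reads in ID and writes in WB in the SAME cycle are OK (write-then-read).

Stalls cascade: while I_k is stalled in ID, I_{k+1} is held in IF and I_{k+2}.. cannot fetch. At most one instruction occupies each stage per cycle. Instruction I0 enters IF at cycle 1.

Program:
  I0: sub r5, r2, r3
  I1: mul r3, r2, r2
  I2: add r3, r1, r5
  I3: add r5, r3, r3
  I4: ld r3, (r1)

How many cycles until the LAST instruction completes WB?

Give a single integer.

I0 sub r5 <- r2,r3: IF@1 ID@2 stall=0 (-) EX@3 MEM@4 WB@5
I1 mul r3 <- r2,r2: IF@2 ID@3 stall=0 (-) EX@4 MEM@5 WB@6
I2 add r3 <- r1,r5: IF@3 ID@4 stall=1 (RAW on I0.r5 (WB@5)) EX@6 MEM@7 WB@8
I3 add r5 <- r3,r3: IF@4 ID@6 stall=2 (RAW on I2.r3 (WB@8)) EX@9 MEM@10 WB@11
I4 ld r3 <- r1: IF@6 ID@9 stall=0 (-) EX@10 MEM@11 WB@12

Answer: 12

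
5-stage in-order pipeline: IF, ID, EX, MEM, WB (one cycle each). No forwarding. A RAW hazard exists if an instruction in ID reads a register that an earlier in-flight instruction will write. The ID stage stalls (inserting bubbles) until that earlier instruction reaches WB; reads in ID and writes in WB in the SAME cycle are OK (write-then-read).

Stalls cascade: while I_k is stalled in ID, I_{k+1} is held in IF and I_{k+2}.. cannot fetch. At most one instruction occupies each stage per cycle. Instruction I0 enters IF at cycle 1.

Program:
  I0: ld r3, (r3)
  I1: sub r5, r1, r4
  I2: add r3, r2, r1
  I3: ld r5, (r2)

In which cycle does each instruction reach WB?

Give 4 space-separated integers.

I0 ld r3 <- r3: IF@1 ID@2 stall=0 (-) EX@3 MEM@4 WB@5
I1 sub r5 <- r1,r4: IF@2 ID@3 stall=0 (-) EX@4 MEM@5 WB@6
I2 add r3 <- r2,r1: IF@3 ID@4 stall=0 (-) EX@5 MEM@6 WB@7
I3 ld r5 <- r2: IF@4 ID@5 stall=0 (-) EX@6 MEM@7 WB@8

Answer: 5 6 7 8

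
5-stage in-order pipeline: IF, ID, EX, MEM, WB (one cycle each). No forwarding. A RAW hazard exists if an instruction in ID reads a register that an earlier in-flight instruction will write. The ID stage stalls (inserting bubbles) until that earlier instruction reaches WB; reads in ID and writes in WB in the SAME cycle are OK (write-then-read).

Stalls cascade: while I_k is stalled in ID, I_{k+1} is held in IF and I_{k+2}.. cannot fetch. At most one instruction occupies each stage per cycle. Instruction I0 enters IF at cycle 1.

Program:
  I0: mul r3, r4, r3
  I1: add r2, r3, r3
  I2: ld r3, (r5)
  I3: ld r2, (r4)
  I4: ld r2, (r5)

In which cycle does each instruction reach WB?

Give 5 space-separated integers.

Answer: 5 8 9 10 11

Derivation:
I0 mul r3 <- r4,r3: IF@1 ID@2 stall=0 (-) EX@3 MEM@4 WB@5
I1 add r2 <- r3,r3: IF@2 ID@3 stall=2 (RAW on I0.r3 (WB@5)) EX@6 MEM@7 WB@8
I2 ld r3 <- r5: IF@3 ID@6 stall=0 (-) EX@7 MEM@8 WB@9
I3 ld r2 <- r4: IF@6 ID@7 stall=0 (-) EX@8 MEM@9 WB@10
I4 ld r2 <- r5: IF@7 ID@8 stall=0 (-) EX@9 MEM@10 WB@11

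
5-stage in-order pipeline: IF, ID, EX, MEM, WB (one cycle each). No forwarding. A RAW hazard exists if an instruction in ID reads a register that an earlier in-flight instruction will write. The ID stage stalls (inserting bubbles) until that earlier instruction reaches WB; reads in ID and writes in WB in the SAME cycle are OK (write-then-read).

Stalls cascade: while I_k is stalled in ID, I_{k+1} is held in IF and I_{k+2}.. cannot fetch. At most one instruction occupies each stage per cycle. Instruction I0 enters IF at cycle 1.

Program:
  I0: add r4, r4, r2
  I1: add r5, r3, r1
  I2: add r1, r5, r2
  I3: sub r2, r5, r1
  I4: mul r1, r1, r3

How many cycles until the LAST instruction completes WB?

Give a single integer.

Answer: 13

Derivation:
I0 add r4 <- r4,r2: IF@1 ID@2 stall=0 (-) EX@3 MEM@4 WB@5
I1 add r5 <- r3,r1: IF@2 ID@3 stall=0 (-) EX@4 MEM@5 WB@6
I2 add r1 <- r5,r2: IF@3 ID@4 stall=2 (RAW on I1.r5 (WB@6)) EX@7 MEM@8 WB@9
I3 sub r2 <- r5,r1: IF@4 ID@7 stall=2 (RAW on I2.r1 (WB@9)) EX@10 MEM@11 WB@12
I4 mul r1 <- r1,r3: IF@7 ID@10 stall=0 (-) EX@11 MEM@12 WB@13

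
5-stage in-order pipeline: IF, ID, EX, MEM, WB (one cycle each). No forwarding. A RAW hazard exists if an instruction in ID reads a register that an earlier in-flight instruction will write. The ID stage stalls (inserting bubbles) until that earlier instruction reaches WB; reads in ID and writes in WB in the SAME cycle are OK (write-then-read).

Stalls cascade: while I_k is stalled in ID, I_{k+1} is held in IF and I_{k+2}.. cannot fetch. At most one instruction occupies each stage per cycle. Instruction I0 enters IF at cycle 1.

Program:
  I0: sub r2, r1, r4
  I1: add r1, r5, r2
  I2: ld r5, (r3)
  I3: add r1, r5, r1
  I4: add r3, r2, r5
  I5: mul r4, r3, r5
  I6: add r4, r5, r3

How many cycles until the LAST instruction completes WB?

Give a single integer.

Answer: 17

Derivation:
I0 sub r2 <- r1,r4: IF@1 ID@2 stall=0 (-) EX@3 MEM@4 WB@5
I1 add r1 <- r5,r2: IF@2 ID@3 stall=2 (RAW on I0.r2 (WB@5)) EX@6 MEM@7 WB@8
I2 ld r5 <- r3: IF@3 ID@6 stall=0 (-) EX@7 MEM@8 WB@9
I3 add r1 <- r5,r1: IF@6 ID@7 stall=2 (RAW on I2.r5 (WB@9)) EX@10 MEM@11 WB@12
I4 add r3 <- r2,r5: IF@7 ID@10 stall=0 (-) EX@11 MEM@12 WB@13
I5 mul r4 <- r3,r5: IF@10 ID@11 stall=2 (RAW on I4.r3 (WB@13)) EX@14 MEM@15 WB@16
I6 add r4 <- r5,r3: IF@11 ID@14 stall=0 (-) EX@15 MEM@16 WB@17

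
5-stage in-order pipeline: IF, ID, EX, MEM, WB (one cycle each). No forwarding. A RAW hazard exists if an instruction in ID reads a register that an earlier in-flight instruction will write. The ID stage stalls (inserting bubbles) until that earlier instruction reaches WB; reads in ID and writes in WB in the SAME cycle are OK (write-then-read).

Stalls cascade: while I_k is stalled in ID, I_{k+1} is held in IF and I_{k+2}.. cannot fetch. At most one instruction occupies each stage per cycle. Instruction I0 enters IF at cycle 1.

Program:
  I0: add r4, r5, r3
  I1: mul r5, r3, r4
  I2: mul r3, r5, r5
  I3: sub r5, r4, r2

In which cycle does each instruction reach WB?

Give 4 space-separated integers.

Answer: 5 8 11 12

Derivation:
I0 add r4 <- r5,r3: IF@1 ID@2 stall=0 (-) EX@3 MEM@4 WB@5
I1 mul r5 <- r3,r4: IF@2 ID@3 stall=2 (RAW on I0.r4 (WB@5)) EX@6 MEM@7 WB@8
I2 mul r3 <- r5,r5: IF@3 ID@6 stall=2 (RAW on I1.r5 (WB@8)) EX@9 MEM@10 WB@11
I3 sub r5 <- r4,r2: IF@6 ID@9 stall=0 (-) EX@10 MEM@11 WB@12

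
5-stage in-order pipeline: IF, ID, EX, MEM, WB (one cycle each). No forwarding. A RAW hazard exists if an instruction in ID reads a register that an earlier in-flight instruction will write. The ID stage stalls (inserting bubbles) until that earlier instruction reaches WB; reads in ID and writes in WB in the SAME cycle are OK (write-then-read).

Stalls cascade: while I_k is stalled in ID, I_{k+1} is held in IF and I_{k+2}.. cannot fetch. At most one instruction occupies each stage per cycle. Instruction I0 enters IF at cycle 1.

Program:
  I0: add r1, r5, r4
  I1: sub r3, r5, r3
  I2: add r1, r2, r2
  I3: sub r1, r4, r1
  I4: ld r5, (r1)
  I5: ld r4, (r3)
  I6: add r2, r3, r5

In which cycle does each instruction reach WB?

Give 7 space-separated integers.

I0 add r1 <- r5,r4: IF@1 ID@2 stall=0 (-) EX@3 MEM@4 WB@5
I1 sub r3 <- r5,r3: IF@2 ID@3 stall=0 (-) EX@4 MEM@5 WB@6
I2 add r1 <- r2,r2: IF@3 ID@4 stall=0 (-) EX@5 MEM@6 WB@7
I3 sub r1 <- r4,r1: IF@4 ID@5 stall=2 (RAW on I2.r1 (WB@7)) EX@8 MEM@9 WB@10
I4 ld r5 <- r1: IF@5 ID@8 stall=2 (RAW on I3.r1 (WB@10)) EX@11 MEM@12 WB@13
I5 ld r4 <- r3: IF@8 ID@11 stall=0 (-) EX@12 MEM@13 WB@14
I6 add r2 <- r3,r5: IF@11 ID@12 stall=1 (RAW on I4.r5 (WB@13)) EX@14 MEM@15 WB@16

Answer: 5 6 7 10 13 14 16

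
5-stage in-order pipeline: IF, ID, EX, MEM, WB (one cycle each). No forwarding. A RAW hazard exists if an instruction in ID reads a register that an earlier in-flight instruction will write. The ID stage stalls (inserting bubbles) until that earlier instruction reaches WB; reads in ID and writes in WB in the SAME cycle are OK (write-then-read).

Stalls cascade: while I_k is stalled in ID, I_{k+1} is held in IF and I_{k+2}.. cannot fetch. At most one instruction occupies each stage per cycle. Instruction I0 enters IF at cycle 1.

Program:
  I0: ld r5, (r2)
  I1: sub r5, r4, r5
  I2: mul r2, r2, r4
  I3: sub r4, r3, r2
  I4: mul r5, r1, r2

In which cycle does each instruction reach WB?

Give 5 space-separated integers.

Answer: 5 8 9 12 13

Derivation:
I0 ld r5 <- r2: IF@1 ID@2 stall=0 (-) EX@3 MEM@4 WB@5
I1 sub r5 <- r4,r5: IF@2 ID@3 stall=2 (RAW on I0.r5 (WB@5)) EX@6 MEM@7 WB@8
I2 mul r2 <- r2,r4: IF@3 ID@6 stall=0 (-) EX@7 MEM@8 WB@9
I3 sub r4 <- r3,r2: IF@6 ID@7 stall=2 (RAW on I2.r2 (WB@9)) EX@10 MEM@11 WB@12
I4 mul r5 <- r1,r2: IF@7 ID@10 stall=0 (-) EX@11 MEM@12 WB@13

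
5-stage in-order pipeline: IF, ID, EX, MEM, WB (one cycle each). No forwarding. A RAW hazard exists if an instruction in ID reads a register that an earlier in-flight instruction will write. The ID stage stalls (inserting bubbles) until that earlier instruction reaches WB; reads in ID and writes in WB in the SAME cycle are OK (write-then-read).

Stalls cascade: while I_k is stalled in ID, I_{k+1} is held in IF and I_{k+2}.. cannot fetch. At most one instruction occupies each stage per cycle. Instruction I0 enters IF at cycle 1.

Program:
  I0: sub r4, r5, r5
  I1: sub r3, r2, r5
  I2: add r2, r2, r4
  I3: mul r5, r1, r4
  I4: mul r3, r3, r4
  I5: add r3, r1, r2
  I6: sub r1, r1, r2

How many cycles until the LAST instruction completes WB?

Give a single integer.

Answer: 12

Derivation:
I0 sub r4 <- r5,r5: IF@1 ID@2 stall=0 (-) EX@3 MEM@4 WB@5
I1 sub r3 <- r2,r5: IF@2 ID@3 stall=0 (-) EX@4 MEM@5 WB@6
I2 add r2 <- r2,r4: IF@3 ID@4 stall=1 (RAW on I0.r4 (WB@5)) EX@6 MEM@7 WB@8
I3 mul r5 <- r1,r4: IF@4 ID@6 stall=0 (-) EX@7 MEM@8 WB@9
I4 mul r3 <- r3,r4: IF@6 ID@7 stall=0 (-) EX@8 MEM@9 WB@10
I5 add r3 <- r1,r2: IF@7 ID@8 stall=0 (-) EX@9 MEM@10 WB@11
I6 sub r1 <- r1,r2: IF@8 ID@9 stall=0 (-) EX@10 MEM@11 WB@12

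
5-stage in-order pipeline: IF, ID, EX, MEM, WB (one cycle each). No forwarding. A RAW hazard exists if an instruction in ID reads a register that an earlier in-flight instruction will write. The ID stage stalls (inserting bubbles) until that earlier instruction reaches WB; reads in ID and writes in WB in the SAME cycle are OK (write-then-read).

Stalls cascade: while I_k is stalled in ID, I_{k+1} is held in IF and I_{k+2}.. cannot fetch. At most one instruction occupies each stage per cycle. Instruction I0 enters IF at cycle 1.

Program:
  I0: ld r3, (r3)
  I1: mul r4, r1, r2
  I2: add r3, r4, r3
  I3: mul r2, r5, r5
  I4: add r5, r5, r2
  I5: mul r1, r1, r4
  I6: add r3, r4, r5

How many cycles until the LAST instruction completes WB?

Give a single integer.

I0 ld r3 <- r3: IF@1 ID@2 stall=0 (-) EX@3 MEM@4 WB@5
I1 mul r4 <- r1,r2: IF@2 ID@3 stall=0 (-) EX@4 MEM@5 WB@6
I2 add r3 <- r4,r3: IF@3 ID@4 stall=2 (RAW on I1.r4 (WB@6)) EX@7 MEM@8 WB@9
I3 mul r2 <- r5,r5: IF@4 ID@7 stall=0 (-) EX@8 MEM@9 WB@10
I4 add r5 <- r5,r2: IF@7 ID@8 stall=2 (RAW on I3.r2 (WB@10)) EX@11 MEM@12 WB@13
I5 mul r1 <- r1,r4: IF@8 ID@11 stall=0 (-) EX@12 MEM@13 WB@14
I6 add r3 <- r4,r5: IF@11 ID@12 stall=1 (RAW on I4.r5 (WB@13)) EX@14 MEM@15 WB@16

Answer: 16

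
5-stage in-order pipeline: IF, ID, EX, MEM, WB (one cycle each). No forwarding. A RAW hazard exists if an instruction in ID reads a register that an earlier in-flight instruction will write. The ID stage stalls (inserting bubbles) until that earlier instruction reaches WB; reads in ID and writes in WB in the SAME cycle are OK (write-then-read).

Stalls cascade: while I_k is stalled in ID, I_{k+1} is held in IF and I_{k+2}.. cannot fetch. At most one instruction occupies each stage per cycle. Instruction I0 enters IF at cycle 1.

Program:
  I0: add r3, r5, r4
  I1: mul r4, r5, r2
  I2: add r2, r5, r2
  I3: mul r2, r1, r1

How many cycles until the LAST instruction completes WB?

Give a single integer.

I0 add r3 <- r5,r4: IF@1 ID@2 stall=0 (-) EX@3 MEM@4 WB@5
I1 mul r4 <- r5,r2: IF@2 ID@3 stall=0 (-) EX@4 MEM@5 WB@6
I2 add r2 <- r5,r2: IF@3 ID@4 stall=0 (-) EX@5 MEM@6 WB@7
I3 mul r2 <- r1,r1: IF@4 ID@5 stall=0 (-) EX@6 MEM@7 WB@8

Answer: 8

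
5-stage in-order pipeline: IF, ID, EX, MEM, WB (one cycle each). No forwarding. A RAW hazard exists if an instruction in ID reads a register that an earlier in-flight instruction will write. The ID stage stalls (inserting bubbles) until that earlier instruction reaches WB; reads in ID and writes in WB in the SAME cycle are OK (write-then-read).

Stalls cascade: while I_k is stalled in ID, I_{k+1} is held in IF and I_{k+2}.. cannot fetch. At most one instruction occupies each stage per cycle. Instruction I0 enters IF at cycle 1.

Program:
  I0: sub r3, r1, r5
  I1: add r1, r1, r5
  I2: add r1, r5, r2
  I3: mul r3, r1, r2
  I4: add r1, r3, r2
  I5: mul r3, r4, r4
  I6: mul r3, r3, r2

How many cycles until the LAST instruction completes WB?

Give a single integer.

Answer: 17

Derivation:
I0 sub r3 <- r1,r5: IF@1 ID@2 stall=0 (-) EX@3 MEM@4 WB@5
I1 add r1 <- r1,r5: IF@2 ID@3 stall=0 (-) EX@4 MEM@5 WB@6
I2 add r1 <- r5,r2: IF@3 ID@4 stall=0 (-) EX@5 MEM@6 WB@7
I3 mul r3 <- r1,r2: IF@4 ID@5 stall=2 (RAW on I2.r1 (WB@7)) EX@8 MEM@9 WB@10
I4 add r1 <- r3,r2: IF@5 ID@8 stall=2 (RAW on I3.r3 (WB@10)) EX@11 MEM@12 WB@13
I5 mul r3 <- r4,r4: IF@8 ID@11 stall=0 (-) EX@12 MEM@13 WB@14
I6 mul r3 <- r3,r2: IF@11 ID@12 stall=2 (RAW on I5.r3 (WB@14)) EX@15 MEM@16 WB@17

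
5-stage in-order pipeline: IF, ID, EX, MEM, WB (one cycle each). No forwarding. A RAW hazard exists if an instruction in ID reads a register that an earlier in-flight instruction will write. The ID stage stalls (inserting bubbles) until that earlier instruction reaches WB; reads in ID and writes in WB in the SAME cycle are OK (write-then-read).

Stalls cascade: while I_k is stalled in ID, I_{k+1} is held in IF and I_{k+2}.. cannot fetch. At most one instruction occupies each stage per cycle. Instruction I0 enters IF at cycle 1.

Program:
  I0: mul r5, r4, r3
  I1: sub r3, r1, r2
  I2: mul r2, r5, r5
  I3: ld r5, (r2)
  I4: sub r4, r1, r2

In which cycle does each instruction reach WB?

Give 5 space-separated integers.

I0 mul r5 <- r4,r3: IF@1 ID@2 stall=0 (-) EX@3 MEM@4 WB@5
I1 sub r3 <- r1,r2: IF@2 ID@3 stall=0 (-) EX@4 MEM@5 WB@6
I2 mul r2 <- r5,r5: IF@3 ID@4 stall=1 (RAW on I0.r5 (WB@5)) EX@6 MEM@7 WB@8
I3 ld r5 <- r2: IF@4 ID@6 stall=2 (RAW on I2.r2 (WB@8)) EX@9 MEM@10 WB@11
I4 sub r4 <- r1,r2: IF@6 ID@9 stall=0 (-) EX@10 MEM@11 WB@12

Answer: 5 6 8 11 12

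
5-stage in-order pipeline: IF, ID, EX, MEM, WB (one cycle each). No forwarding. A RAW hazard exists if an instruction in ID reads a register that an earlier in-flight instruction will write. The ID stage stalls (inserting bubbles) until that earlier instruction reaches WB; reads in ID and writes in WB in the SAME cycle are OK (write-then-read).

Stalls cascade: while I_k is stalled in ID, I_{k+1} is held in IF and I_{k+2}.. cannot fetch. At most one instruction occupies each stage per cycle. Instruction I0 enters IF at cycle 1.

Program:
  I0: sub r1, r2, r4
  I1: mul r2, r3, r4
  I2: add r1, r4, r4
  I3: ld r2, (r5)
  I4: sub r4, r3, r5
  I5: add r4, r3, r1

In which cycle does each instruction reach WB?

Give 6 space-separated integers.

Answer: 5 6 7 8 9 10

Derivation:
I0 sub r1 <- r2,r4: IF@1 ID@2 stall=0 (-) EX@3 MEM@4 WB@5
I1 mul r2 <- r3,r4: IF@2 ID@3 stall=0 (-) EX@4 MEM@5 WB@6
I2 add r1 <- r4,r4: IF@3 ID@4 stall=0 (-) EX@5 MEM@6 WB@7
I3 ld r2 <- r5: IF@4 ID@5 stall=0 (-) EX@6 MEM@7 WB@8
I4 sub r4 <- r3,r5: IF@5 ID@6 stall=0 (-) EX@7 MEM@8 WB@9
I5 add r4 <- r3,r1: IF@6 ID@7 stall=0 (-) EX@8 MEM@9 WB@10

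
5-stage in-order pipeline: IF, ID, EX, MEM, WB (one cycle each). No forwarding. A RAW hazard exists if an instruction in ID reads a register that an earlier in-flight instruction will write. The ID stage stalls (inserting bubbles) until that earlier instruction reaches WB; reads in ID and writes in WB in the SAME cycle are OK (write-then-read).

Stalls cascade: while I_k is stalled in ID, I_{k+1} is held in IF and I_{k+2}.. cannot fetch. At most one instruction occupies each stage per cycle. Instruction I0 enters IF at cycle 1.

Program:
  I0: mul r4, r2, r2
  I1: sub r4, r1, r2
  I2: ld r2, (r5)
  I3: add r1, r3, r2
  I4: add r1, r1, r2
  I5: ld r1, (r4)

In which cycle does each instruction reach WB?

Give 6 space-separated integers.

I0 mul r4 <- r2,r2: IF@1 ID@2 stall=0 (-) EX@3 MEM@4 WB@5
I1 sub r4 <- r1,r2: IF@2 ID@3 stall=0 (-) EX@4 MEM@5 WB@6
I2 ld r2 <- r5: IF@3 ID@4 stall=0 (-) EX@5 MEM@6 WB@7
I3 add r1 <- r3,r2: IF@4 ID@5 stall=2 (RAW on I2.r2 (WB@7)) EX@8 MEM@9 WB@10
I4 add r1 <- r1,r2: IF@5 ID@8 stall=2 (RAW on I3.r1 (WB@10)) EX@11 MEM@12 WB@13
I5 ld r1 <- r4: IF@8 ID@11 stall=0 (-) EX@12 MEM@13 WB@14

Answer: 5 6 7 10 13 14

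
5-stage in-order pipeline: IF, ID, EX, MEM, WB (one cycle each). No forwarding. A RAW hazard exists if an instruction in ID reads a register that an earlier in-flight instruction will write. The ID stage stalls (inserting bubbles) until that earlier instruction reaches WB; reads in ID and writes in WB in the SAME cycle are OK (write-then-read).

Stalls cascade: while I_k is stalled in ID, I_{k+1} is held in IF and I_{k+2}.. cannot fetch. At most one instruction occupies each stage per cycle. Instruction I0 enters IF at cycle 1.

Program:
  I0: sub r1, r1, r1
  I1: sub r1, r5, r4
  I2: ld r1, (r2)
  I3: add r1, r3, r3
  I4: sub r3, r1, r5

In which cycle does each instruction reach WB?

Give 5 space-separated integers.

Answer: 5 6 7 8 11

Derivation:
I0 sub r1 <- r1,r1: IF@1 ID@2 stall=0 (-) EX@3 MEM@4 WB@5
I1 sub r1 <- r5,r4: IF@2 ID@3 stall=0 (-) EX@4 MEM@5 WB@6
I2 ld r1 <- r2: IF@3 ID@4 stall=0 (-) EX@5 MEM@6 WB@7
I3 add r1 <- r3,r3: IF@4 ID@5 stall=0 (-) EX@6 MEM@7 WB@8
I4 sub r3 <- r1,r5: IF@5 ID@6 stall=2 (RAW on I3.r1 (WB@8)) EX@9 MEM@10 WB@11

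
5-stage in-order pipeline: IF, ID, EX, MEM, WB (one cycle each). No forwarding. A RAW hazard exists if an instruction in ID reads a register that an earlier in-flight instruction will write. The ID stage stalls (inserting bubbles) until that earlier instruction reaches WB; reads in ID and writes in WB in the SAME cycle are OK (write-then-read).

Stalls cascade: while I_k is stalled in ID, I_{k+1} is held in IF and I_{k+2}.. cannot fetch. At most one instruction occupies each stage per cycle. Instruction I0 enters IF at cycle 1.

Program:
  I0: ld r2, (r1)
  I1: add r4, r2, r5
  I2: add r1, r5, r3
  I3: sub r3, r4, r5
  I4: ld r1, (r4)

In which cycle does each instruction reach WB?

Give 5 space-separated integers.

I0 ld r2 <- r1: IF@1 ID@2 stall=0 (-) EX@3 MEM@4 WB@5
I1 add r4 <- r2,r5: IF@2 ID@3 stall=2 (RAW on I0.r2 (WB@5)) EX@6 MEM@7 WB@8
I2 add r1 <- r5,r3: IF@3 ID@6 stall=0 (-) EX@7 MEM@8 WB@9
I3 sub r3 <- r4,r5: IF@6 ID@7 stall=1 (RAW on I1.r4 (WB@8)) EX@9 MEM@10 WB@11
I4 ld r1 <- r4: IF@7 ID@9 stall=0 (-) EX@10 MEM@11 WB@12

Answer: 5 8 9 11 12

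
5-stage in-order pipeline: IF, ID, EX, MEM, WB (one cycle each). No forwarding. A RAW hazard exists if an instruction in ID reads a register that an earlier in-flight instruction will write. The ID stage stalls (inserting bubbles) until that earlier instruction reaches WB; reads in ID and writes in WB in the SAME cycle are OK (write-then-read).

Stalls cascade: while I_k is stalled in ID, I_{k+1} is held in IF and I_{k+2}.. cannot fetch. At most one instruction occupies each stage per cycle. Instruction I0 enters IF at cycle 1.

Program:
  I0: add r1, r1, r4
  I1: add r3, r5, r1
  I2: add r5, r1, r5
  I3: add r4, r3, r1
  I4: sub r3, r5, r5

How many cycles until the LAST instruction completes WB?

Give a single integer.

Answer: 12

Derivation:
I0 add r1 <- r1,r4: IF@1 ID@2 stall=0 (-) EX@3 MEM@4 WB@5
I1 add r3 <- r5,r1: IF@2 ID@3 stall=2 (RAW on I0.r1 (WB@5)) EX@6 MEM@7 WB@8
I2 add r5 <- r1,r5: IF@3 ID@6 stall=0 (-) EX@7 MEM@8 WB@9
I3 add r4 <- r3,r1: IF@6 ID@7 stall=1 (RAW on I1.r3 (WB@8)) EX@9 MEM@10 WB@11
I4 sub r3 <- r5,r5: IF@7 ID@9 stall=0 (-) EX@10 MEM@11 WB@12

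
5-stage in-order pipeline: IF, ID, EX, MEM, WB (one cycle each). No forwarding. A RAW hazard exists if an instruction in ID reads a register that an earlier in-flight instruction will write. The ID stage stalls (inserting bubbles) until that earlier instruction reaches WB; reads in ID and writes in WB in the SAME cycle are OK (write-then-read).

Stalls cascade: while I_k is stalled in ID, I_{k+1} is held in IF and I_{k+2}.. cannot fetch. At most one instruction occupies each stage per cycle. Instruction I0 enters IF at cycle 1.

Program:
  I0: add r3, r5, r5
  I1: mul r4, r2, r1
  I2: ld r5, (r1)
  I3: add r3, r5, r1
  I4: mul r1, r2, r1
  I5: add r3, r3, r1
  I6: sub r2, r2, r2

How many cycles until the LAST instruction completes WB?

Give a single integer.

Answer: 15

Derivation:
I0 add r3 <- r5,r5: IF@1 ID@2 stall=0 (-) EX@3 MEM@4 WB@5
I1 mul r4 <- r2,r1: IF@2 ID@3 stall=0 (-) EX@4 MEM@5 WB@6
I2 ld r5 <- r1: IF@3 ID@4 stall=0 (-) EX@5 MEM@6 WB@7
I3 add r3 <- r5,r1: IF@4 ID@5 stall=2 (RAW on I2.r5 (WB@7)) EX@8 MEM@9 WB@10
I4 mul r1 <- r2,r1: IF@5 ID@8 stall=0 (-) EX@9 MEM@10 WB@11
I5 add r3 <- r3,r1: IF@8 ID@9 stall=2 (RAW on I4.r1 (WB@11)) EX@12 MEM@13 WB@14
I6 sub r2 <- r2,r2: IF@9 ID@12 stall=0 (-) EX@13 MEM@14 WB@15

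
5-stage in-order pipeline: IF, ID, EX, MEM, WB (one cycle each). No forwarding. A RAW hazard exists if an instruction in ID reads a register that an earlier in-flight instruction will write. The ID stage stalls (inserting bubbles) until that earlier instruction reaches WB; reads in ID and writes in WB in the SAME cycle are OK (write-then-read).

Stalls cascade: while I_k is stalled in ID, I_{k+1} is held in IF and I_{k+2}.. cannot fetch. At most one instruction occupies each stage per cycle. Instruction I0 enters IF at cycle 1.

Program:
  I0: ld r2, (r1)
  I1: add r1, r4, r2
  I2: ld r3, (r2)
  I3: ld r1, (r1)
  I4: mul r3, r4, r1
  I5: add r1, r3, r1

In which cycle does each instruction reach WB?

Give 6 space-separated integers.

I0 ld r2 <- r1: IF@1 ID@2 stall=0 (-) EX@3 MEM@4 WB@5
I1 add r1 <- r4,r2: IF@2 ID@3 stall=2 (RAW on I0.r2 (WB@5)) EX@6 MEM@7 WB@8
I2 ld r3 <- r2: IF@3 ID@6 stall=0 (-) EX@7 MEM@8 WB@9
I3 ld r1 <- r1: IF@6 ID@7 stall=1 (RAW on I1.r1 (WB@8)) EX@9 MEM@10 WB@11
I4 mul r3 <- r4,r1: IF@7 ID@9 stall=2 (RAW on I3.r1 (WB@11)) EX@12 MEM@13 WB@14
I5 add r1 <- r3,r1: IF@9 ID@12 stall=2 (RAW on I4.r3 (WB@14)) EX@15 MEM@16 WB@17

Answer: 5 8 9 11 14 17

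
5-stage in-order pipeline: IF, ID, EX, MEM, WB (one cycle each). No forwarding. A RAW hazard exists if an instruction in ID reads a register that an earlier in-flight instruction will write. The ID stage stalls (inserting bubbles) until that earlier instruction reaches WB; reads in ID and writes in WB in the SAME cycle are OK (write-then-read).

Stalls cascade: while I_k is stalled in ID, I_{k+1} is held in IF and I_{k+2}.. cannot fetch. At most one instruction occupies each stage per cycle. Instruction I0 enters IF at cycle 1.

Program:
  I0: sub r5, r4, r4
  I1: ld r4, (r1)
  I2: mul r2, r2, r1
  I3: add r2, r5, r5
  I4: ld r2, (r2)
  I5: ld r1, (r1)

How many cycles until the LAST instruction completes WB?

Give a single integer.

I0 sub r5 <- r4,r4: IF@1 ID@2 stall=0 (-) EX@3 MEM@4 WB@5
I1 ld r4 <- r1: IF@2 ID@3 stall=0 (-) EX@4 MEM@5 WB@6
I2 mul r2 <- r2,r1: IF@3 ID@4 stall=0 (-) EX@5 MEM@6 WB@7
I3 add r2 <- r5,r5: IF@4 ID@5 stall=0 (-) EX@6 MEM@7 WB@8
I4 ld r2 <- r2: IF@5 ID@6 stall=2 (RAW on I3.r2 (WB@8)) EX@9 MEM@10 WB@11
I5 ld r1 <- r1: IF@6 ID@9 stall=0 (-) EX@10 MEM@11 WB@12

Answer: 12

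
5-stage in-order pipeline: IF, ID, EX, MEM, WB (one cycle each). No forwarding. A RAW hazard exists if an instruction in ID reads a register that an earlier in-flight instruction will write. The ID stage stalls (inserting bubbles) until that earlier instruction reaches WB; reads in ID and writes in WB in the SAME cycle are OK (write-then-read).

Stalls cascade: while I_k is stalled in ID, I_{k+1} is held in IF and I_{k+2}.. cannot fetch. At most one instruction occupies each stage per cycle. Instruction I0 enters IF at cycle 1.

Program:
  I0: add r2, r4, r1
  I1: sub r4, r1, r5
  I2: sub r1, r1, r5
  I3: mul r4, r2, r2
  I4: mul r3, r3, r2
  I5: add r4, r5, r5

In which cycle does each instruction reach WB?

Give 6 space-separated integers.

I0 add r2 <- r4,r1: IF@1 ID@2 stall=0 (-) EX@3 MEM@4 WB@5
I1 sub r4 <- r1,r5: IF@2 ID@3 stall=0 (-) EX@4 MEM@5 WB@6
I2 sub r1 <- r1,r5: IF@3 ID@4 stall=0 (-) EX@5 MEM@6 WB@7
I3 mul r4 <- r2,r2: IF@4 ID@5 stall=0 (-) EX@6 MEM@7 WB@8
I4 mul r3 <- r3,r2: IF@5 ID@6 stall=0 (-) EX@7 MEM@8 WB@9
I5 add r4 <- r5,r5: IF@6 ID@7 stall=0 (-) EX@8 MEM@9 WB@10

Answer: 5 6 7 8 9 10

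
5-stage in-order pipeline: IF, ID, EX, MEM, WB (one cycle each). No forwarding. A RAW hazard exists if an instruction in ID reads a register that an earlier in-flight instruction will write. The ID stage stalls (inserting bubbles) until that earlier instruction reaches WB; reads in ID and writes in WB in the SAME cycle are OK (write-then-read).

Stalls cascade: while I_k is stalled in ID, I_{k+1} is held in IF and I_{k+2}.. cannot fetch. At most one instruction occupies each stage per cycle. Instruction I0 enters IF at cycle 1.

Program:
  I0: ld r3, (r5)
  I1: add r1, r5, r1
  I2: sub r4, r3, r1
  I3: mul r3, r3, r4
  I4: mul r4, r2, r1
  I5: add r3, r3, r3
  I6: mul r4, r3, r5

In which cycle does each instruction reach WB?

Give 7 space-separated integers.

Answer: 5 6 9 12 13 15 18

Derivation:
I0 ld r3 <- r5: IF@1 ID@2 stall=0 (-) EX@3 MEM@4 WB@5
I1 add r1 <- r5,r1: IF@2 ID@3 stall=0 (-) EX@4 MEM@5 WB@6
I2 sub r4 <- r3,r1: IF@3 ID@4 stall=2 (RAW on I1.r1 (WB@6)) EX@7 MEM@8 WB@9
I3 mul r3 <- r3,r4: IF@4 ID@7 stall=2 (RAW on I2.r4 (WB@9)) EX@10 MEM@11 WB@12
I4 mul r4 <- r2,r1: IF@7 ID@10 stall=0 (-) EX@11 MEM@12 WB@13
I5 add r3 <- r3,r3: IF@10 ID@11 stall=1 (RAW on I3.r3 (WB@12)) EX@13 MEM@14 WB@15
I6 mul r4 <- r3,r5: IF@11 ID@13 stall=2 (RAW on I5.r3 (WB@15)) EX@16 MEM@17 WB@18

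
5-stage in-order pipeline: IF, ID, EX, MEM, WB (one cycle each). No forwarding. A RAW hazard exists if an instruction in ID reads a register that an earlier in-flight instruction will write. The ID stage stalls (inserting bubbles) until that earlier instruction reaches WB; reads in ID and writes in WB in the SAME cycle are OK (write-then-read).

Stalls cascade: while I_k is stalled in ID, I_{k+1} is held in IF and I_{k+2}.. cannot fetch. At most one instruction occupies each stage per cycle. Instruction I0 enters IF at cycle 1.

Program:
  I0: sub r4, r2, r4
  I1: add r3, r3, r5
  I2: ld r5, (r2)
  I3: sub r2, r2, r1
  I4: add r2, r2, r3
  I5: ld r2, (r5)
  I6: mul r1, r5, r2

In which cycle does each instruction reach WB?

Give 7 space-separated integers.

I0 sub r4 <- r2,r4: IF@1 ID@2 stall=0 (-) EX@3 MEM@4 WB@5
I1 add r3 <- r3,r5: IF@2 ID@3 stall=0 (-) EX@4 MEM@5 WB@6
I2 ld r5 <- r2: IF@3 ID@4 stall=0 (-) EX@5 MEM@6 WB@7
I3 sub r2 <- r2,r1: IF@4 ID@5 stall=0 (-) EX@6 MEM@7 WB@8
I4 add r2 <- r2,r3: IF@5 ID@6 stall=2 (RAW on I3.r2 (WB@8)) EX@9 MEM@10 WB@11
I5 ld r2 <- r5: IF@6 ID@9 stall=0 (-) EX@10 MEM@11 WB@12
I6 mul r1 <- r5,r2: IF@9 ID@10 stall=2 (RAW on I5.r2 (WB@12)) EX@13 MEM@14 WB@15

Answer: 5 6 7 8 11 12 15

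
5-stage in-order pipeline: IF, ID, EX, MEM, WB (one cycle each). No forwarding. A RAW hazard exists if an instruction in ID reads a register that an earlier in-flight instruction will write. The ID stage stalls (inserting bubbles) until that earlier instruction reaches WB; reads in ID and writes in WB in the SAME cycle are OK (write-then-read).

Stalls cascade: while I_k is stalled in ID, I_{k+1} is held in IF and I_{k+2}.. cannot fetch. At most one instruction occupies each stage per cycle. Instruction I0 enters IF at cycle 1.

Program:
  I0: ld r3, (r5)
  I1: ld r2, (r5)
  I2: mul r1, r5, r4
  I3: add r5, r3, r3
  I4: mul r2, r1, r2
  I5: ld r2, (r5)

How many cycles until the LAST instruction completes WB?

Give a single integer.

I0 ld r3 <- r5: IF@1 ID@2 stall=0 (-) EX@3 MEM@4 WB@5
I1 ld r2 <- r5: IF@2 ID@3 stall=0 (-) EX@4 MEM@5 WB@6
I2 mul r1 <- r5,r4: IF@3 ID@4 stall=0 (-) EX@5 MEM@6 WB@7
I3 add r5 <- r3,r3: IF@4 ID@5 stall=0 (-) EX@6 MEM@7 WB@8
I4 mul r2 <- r1,r2: IF@5 ID@6 stall=1 (RAW on I2.r1 (WB@7)) EX@8 MEM@9 WB@10
I5 ld r2 <- r5: IF@6 ID@8 stall=0 (-) EX@9 MEM@10 WB@11

Answer: 11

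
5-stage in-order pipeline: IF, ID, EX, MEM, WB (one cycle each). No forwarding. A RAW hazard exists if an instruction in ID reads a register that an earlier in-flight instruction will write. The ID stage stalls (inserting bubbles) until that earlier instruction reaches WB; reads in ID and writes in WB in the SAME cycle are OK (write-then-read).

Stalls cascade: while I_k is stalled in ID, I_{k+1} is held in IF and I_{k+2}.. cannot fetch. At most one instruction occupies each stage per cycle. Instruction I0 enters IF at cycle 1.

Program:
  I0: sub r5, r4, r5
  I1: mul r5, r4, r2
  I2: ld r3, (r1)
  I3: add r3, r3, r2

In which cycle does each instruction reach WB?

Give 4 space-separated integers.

Answer: 5 6 7 10

Derivation:
I0 sub r5 <- r4,r5: IF@1 ID@2 stall=0 (-) EX@3 MEM@4 WB@5
I1 mul r5 <- r4,r2: IF@2 ID@3 stall=0 (-) EX@4 MEM@5 WB@6
I2 ld r3 <- r1: IF@3 ID@4 stall=0 (-) EX@5 MEM@6 WB@7
I3 add r3 <- r3,r2: IF@4 ID@5 stall=2 (RAW on I2.r3 (WB@7)) EX@8 MEM@9 WB@10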